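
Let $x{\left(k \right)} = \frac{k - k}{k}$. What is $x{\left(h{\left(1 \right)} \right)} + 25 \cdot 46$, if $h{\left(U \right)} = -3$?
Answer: $1150$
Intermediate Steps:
$x{\left(k \right)} = 0$ ($x{\left(k \right)} = \frac{0}{k} = 0$)
$x{\left(h{\left(1 \right)} \right)} + 25 \cdot 46 = 0 + 25 \cdot 46 = 0 + 1150 = 1150$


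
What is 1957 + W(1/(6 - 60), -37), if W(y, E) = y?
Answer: 105677/54 ≈ 1957.0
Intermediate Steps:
1957 + W(1/(6 - 60), -37) = 1957 + 1/(6 - 60) = 1957 + 1/(-54) = 1957 - 1/54 = 105677/54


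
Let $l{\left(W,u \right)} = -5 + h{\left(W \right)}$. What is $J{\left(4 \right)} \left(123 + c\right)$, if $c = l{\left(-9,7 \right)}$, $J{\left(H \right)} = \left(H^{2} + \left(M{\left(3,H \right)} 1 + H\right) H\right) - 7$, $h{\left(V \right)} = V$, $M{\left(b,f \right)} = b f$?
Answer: $7957$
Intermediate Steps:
$J{\left(H \right)} = -7 + 5 H^{2}$ ($J{\left(H \right)} = \left(H^{2} + \left(3 H 1 + H\right) H\right) - 7 = \left(H^{2} + \left(3 H + H\right) H\right) - 7 = \left(H^{2} + 4 H H\right) - 7 = \left(H^{2} + 4 H^{2}\right) - 7 = 5 H^{2} - 7 = -7 + 5 H^{2}$)
$l{\left(W,u \right)} = -5 + W$
$c = -14$ ($c = -5 - 9 = -14$)
$J{\left(4 \right)} \left(123 + c\right) = \left(-7 + 5 \cdot 4^{2}\right) \left(123 - 14\right) = \left(-7 + 5 \cdot 16\right) 109 = \left(-7 + 80\right) 109 = 73 \cdot 109 = 7957$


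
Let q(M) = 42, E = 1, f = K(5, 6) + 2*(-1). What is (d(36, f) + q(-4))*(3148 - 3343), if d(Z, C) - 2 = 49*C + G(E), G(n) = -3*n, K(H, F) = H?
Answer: -36660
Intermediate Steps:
f = 3 (f = 5 + 2*(-1) = 5 - 2 = 3)
d(Z, C) = -1 + 49*C (d(Z, C) = 2 + (49*C - 3*1) = 2 + (49*C - 3) = 2 + (-3 + 49*C) = -1 + 49*C)
(d(36, f) + q(-4))*(3148 - 3343) = ((-1 + 49*3) + 42)*(3148 - 3343) = ((-1 + 147) + 42)*(-195) = (146 + 42)*(-195) = 188*(-195) = -36660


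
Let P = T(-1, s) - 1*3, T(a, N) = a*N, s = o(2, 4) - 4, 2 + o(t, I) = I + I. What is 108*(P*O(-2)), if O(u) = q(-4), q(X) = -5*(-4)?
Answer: -10800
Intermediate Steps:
q(X) = 20
O(u) = 20
o(t, I) = -2 + 2*I (o(t, I) = -2 + (I + I) = -2 + 2*I)
s = 2 (s = (-2 + 2*4) - 4 = (-2 + 8) - 4 = 6 - 4 = 2)
T(a, N) = N*a
P = -5 (P = 2*(-1) - 1*3 = -2 - 3 = -5)
108*(P*O(-2)) = 108*(-5*20) = 108*(-100) = -10800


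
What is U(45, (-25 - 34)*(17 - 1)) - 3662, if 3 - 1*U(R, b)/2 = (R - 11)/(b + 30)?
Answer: -1670758/457 ≈ -3655.9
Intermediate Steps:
U(R, b) = 6 - 2*(-11 + R)/(30 + b) (U(R, b) = 6 - 2*(R - 11)/(b + 30) = 6 - 2*(-11 + R)/(30 + b))
U(45, (-25 - 34)*(17 - 1)) - 3662 = 2*(101 - 1*45 + 3*((-25 - 34)*(17 - 1)))/(30 + (-25 - 34)*(17 - 1)) - 3662 = 2*(101 - 45 + 3*(-59*16))/(30 - 59*16) - 3662 = 2*(101 - 45 + 3*(-944))/(30 - 944) - 3662 = 2*(101 - 45 - 2832)/(-914) - 3662 = 2*(-1/914)*(-2776) - 3662 = 2776/457 - 3662 = -1670758/457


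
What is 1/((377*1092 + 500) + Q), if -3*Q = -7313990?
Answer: 3/8550542 ≈ 3.5085e-7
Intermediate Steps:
Q = 7313990/3 (Q = -⅓*(-7313990) = 7313990/3 ≈ 2.4380e+6)
1/((377*1092 + 500) + Q) = 1/((377*1092 + 500) + 7313990/3) = 1/((411684 + 500) + 7313990/3) = 1/(412184 + 7313990/3) = 1/(8550542/3) = 3/8550542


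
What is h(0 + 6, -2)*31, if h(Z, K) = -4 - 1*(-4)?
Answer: 0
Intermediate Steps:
h(Z, K) = 0 (h(Z, K) = -4 + 4 = 0)
h(0 + 6, -2)*31 = 0*31 = 0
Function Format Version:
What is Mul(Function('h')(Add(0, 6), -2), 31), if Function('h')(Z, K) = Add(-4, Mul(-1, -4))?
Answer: 0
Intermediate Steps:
Function('h')(Z, K) = 0 (Function('h')(Z, K) = Add(-4, 4) = 0)
Mul(Function('h')(Add(0, 6), -2), 31) = Mul(0, 31) = 0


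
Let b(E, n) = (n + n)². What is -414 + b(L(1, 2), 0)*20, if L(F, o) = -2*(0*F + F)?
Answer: -414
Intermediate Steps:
L(F, o) = -2*F (L(F, o) = -2*(0 + F) = -2*F)
b(E, n) = 4*n² (b(E, n) = (2*n)² = 4*n²)
-414 + b(L(1, 2), 0)*20 = -414 + (4*0²)*20 = -414 + (4*0)*20 = -414 + 0*20 = -414 + 0 = -414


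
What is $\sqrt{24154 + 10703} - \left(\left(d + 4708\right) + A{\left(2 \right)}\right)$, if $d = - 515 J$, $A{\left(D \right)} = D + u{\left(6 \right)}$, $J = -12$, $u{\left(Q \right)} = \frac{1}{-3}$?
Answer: $- \frac{32669}{3} + 3 \sqrt{3873} \approx -10703.0$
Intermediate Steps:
$u{\left(Q \right)} = - \frac{1}{3}$
$A{\left(D \right)} = - \frac{1}{3} + D$ ($A{\left(D \right)} = D - \frac{1}{3} = - \frac{1}{3} + D$)
$d = 6180$ ($d = \left(-515\right) \left(-12\right) = 6180$)
$\sqrt{24154 + 10703} - \left(\left(d + 4708\right) + A{\left(2 \right)}\right) = \sqrt{24154 + 10703} - \left(\left(6180 + 4708\right) + \left(- \frac{1}{3} + 2\right)\right) = \sqrt{34857} - \left(10888 + \frac{5}{3}\right) = 3 \sqrt{3873} - \frac{32669}{3} = - \frac{32669}{3} + 3 \sqrt{3873}$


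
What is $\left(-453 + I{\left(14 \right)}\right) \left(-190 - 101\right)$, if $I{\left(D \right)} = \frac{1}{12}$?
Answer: $\frac{527195}{4} \approx 1.318 \cdot 10^{5}$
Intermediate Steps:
$I{\left(D \right)} = \frac{1}{12}$
$\left(-453 + I{\left(14 \right)}\right) \left(-190 - 101\right) = \left(-453 + \frac{1}{12}\right) \left(-190 - 101\right) = \left(- \frac{5435}{12}\right) \left(-291\right) = \frac{527195}{4}$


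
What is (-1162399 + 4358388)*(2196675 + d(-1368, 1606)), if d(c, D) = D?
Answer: 7025681894909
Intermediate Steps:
(-1162399 + 4358388)*(2196675 + d(-1368, 1606)) = (-1162399 + 4358388)*(2196675 + 1606) = 3195989*2198281 = 7025681894909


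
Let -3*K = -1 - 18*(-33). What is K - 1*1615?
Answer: -5438/3 ≈ -1812.7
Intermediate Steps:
K = -593/3 (K = -(-1 - 18*(-33))/3 = -(-1 + 594)/3 = -⅓*593 = -593/3 ≈ -197.67)
K - 1*1615 = -593/3 - 1*1615 = -593/3 - 1615 = -5438/3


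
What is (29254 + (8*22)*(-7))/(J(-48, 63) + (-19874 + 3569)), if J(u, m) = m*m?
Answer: -14011/6168 ≈ -2.2716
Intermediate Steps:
J(u, m) = m²
(29254 + (8*22)*(-7))/(J(-48, 63) + (-19874 + 3569)) = (29254 + (8*22)*(-7))/(63² + (-19874 + 3569)) = (29254 + 176*(-7))/(3969 - 16305) = (29254 - 1232)/(-12336) = 28022*(-1/12336) = -14011/6168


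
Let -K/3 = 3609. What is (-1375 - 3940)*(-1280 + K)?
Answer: 64348705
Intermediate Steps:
K = -10827 (K = -3*3609 = -10827)
(-1375 - 3940)*(-1280 + K) = (-1375 - 3940)*(-1280 - 10827) = -5315*(-12107) = 64348705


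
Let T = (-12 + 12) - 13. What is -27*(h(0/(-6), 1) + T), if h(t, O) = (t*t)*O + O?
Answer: 324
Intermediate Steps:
T = -13 (T = 0 - 13 = -13)
h(t, O) = O + O*t² (h(t, O) = t²*O + O = O*t² + O = O + O*t²)
-27*(h(0/(-6), 1) + T) = -27*(1*(1 + (0/(-6))²) - 13) = -27*(1*(1 + (0*(-⅙))²) - 13) = -27*(1*(1 + 0²) - 13) = -27*(1*(1 + 0) - 13) = -27*(1*1 - 13) = -27*(1 - 13) = -27*(-12) = 324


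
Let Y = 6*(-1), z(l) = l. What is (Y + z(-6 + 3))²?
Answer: 81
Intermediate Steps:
Y = -6
(Y + z(-6 + 3))² = (-6 + (-6 + 3))² = (-6 - 3)² = (-9)² = 81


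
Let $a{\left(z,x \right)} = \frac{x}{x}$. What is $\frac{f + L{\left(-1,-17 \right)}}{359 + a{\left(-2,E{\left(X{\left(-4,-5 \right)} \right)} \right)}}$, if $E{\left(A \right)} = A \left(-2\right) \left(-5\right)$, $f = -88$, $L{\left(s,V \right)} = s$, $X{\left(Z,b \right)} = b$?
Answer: $- \frac{89}{360} \approx -0.24722$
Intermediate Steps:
$E{\left(A \right)} = 10 A$ ($E{\left(A \right)} = - 2 A \left(-5\right) = 10 A$)
$a{\left(z,x \right)} = 1$
$\frac{f + L{\left(-1,-17 \right)}}{359 + a{\left(-2,E{\left(X{\left(-4,-5 \right)} \right)} \right)}} = \frac{-88 - 1}{359 + 1} = - \frac{89}{360}$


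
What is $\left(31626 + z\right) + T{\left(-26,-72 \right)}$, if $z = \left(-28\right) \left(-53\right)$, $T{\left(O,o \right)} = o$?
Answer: $33038$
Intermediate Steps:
$z = 1484$
$\left(31626 + z\right) + T{\left(-26,-72 \right)} = \left(31626 + 1484\right) - 72 = 33110 - 72 = 33038$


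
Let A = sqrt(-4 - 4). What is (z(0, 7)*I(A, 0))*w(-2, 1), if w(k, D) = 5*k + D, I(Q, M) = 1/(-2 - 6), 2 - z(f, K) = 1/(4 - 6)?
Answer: 45/16 ≈ 2.8125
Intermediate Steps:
z(f, K) = 5/2 (z(f, K) = 2 - 1/(4 - 6) = 2 - 1/(-2) = 2 - 1*(-1/2) = 2 + 1/2 = 5/2)
A = 2*I*sqrt(2) (A = sqrt(-8) = 2*I*sqrt(2) ≈ 2.8284*I)
I(Q, M) = -1/8 (I(Q, M) = 1/(-8) = -1/8)
w(k, D) = D + 5*k
(z(0, 7)*I(A, 0))*w(-2, 1) = ((5/2)*(-1/8))*(1 + 5*(-2)) = -5*(1 - 10)/16 = -5/16*(-9) = 45/16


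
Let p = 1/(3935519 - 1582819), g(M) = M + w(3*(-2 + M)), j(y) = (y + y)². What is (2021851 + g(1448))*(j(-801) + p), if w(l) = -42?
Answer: 12216382652013958857/2352700 ≈ 5.1925e+12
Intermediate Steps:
j(y) = 4*y² (j(y) = (2*y)² = 4*y²)
g(M) = -42 + M (g(M) = M - 42 = -42 + M)
p = 1/2352700 ≈ 4.2504e-7
(2021851 + g(1448))*(j(-801) + p) = (2021851 + (-42 + 1448))*(4*(-801)² + 1/2352700) = (2021851 + 1406)*(4*641601 + 1/2352700) = 2023257*(2566404 + 1/2352700) = 2023257*(6037978690801/2352700) = 12216382652013958857/2352700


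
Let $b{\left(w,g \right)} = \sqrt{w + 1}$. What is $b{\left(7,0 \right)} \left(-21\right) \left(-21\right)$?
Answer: $882 \sqrt{2} \approx 1247.3$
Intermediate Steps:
$b{\left(w,g \right)} = \sqrt{1 + w}$
$b{\left(7,0 \right)} \left(-21\right) \left(-21\right) = \sqrt{1 + 7} \left(-21\right) \left(-21\right) = \sqrt{8} \left(-21\right) \left(-21\right) = 2 \sqrt{2} \left(-21\right) \left(-21\right) = - 42 \sqrt{2} \left(-21\right) = 882 \sqrt{2}$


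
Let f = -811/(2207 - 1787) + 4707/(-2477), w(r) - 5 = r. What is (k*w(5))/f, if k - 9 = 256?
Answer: -2756901000/3985787 ≈ -691.68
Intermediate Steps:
k = 265 (k = 9 + 256 = 265)
w(r) = 5 + r
f = -3985787/1040340 (f = -811/420 + 4707*(-1/2477) = -811*1/420 - 4707/2477 = -811/420 - 4707/2477 = -3985787/1040340 ≈ -3.8312)
(k*w(5))/f = (265*(5 + 5))/(-3985787/1040340) = (265*10)*(-1040340/3985787) = 2650*(-1040340/3985787) = -2756901000/3985787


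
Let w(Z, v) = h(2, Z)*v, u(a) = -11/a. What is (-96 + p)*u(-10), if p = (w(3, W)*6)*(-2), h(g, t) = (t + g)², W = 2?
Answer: -3828/5 ≈ -765.60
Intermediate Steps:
h(g, t) = (g + t)²
w(Z, v) = v*(2 + Z)² (w(Z, v) = (2 + Z)²*v = v*(2 + Z)²)
p = -600 (p = ((2*(2 + 3)²)*6)*(-2) = ((2*5²)*6)*(-2) = ((2*25)*6)*(-2) = (50*6)*(-2) = 300*(-2) = -600)
(-96 + p)*u(-10) = (-96 - 600)*(-11/(-10)) = -(-7656)*(-1)/10 = -696*11/10 = -3828/5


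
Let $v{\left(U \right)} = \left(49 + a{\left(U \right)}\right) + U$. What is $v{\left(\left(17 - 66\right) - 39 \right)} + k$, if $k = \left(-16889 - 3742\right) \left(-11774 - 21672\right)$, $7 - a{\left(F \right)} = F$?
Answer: $690024482$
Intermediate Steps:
$a{\left(F \right)} = 7 - F$
$v{\left(U \right)} = 56$ ($v{\left(U \right)} = \left(49 - \left(-7 + U\right)\right) + U = \left(56 - U\right) + U = 56$)
$k = 690024426$ ($k = \left(-20631\right) \left(-33446\right) = 690024426$)
$v{\left(\left(17 - 66\right) - 39 \right)} + k = 56 + 690024426 = 690024482$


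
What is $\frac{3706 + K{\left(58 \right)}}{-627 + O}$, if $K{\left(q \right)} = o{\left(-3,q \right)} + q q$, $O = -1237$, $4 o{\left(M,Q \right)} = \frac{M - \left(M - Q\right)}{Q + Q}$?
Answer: $- \frac{56561}{14912} \approx -3.793$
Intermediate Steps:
$o{\left(M,Q \right)} = \frac{1}{8}$ ($o{\left(M,Q \right)} = \frac{\left(M - \left(M - Q\right)\right) \frac{1}{Q + Q}}{4} = \frac{Q \frac{1}{2 Q}}{4} = \frac{1}{4} \cdot \frac{1}{2} = \frac{1}{8}$)
$K{\left(q \right)} = \frac{1}{8} + q^{2}$ ($K{\left(q \right)} = \frac{1}{8} + q q = \frac{1}{8} + q^{2}$)
$\frac{3706 + K{\left(58 \right)}}{-627 + O} = \frac{3706 + \left(\frac{1}{8} + 58^{2}\right)}{-627 - 1237} = \frac{3706 + \left(\frac{1}{8} + 3364\right)}{-1864} = \left(3706 + \frac{26913}{8}\right) \left(- \frac{1}{1864}\right) = \frac{56561}{8} \left(- \frac{1}{1864}\right) = - \frac{56561}{14912}$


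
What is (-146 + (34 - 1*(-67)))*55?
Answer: -2475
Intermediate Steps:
(-146 + (34 - 1*(-67)))*55 = (-146 + (34 + 67))*55 = (-146 + 101)*55 = -45*55 = -2475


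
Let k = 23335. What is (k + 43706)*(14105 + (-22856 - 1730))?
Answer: -702656721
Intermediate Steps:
(k + 43706)*(14105 + (-22856 - 1730)) = (23335 + 43706)*(14105 + (-22856 - 1730)) = 67041*(14105 - 24586) = 67041*(-10481) = -702656721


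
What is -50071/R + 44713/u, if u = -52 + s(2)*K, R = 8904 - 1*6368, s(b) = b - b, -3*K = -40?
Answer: -28998965/32968 ≈ -879.61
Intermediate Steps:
K = 40/3 (K = -1/3*(-40) = 40/3 ≈ 13.333)
s(b) = 0
R = 2536 (R = 8904 - 6368 = 2536)
u = -52 (u = -52 + 0*(40/3) = -52 + 0 = -52)
-50071/R + 44713/u = -50071/2536 + 44713/(-52) = -50071*1/2536 + 44713*(-1/52) = -50071/2536 - 44713/52 = -28998965/32968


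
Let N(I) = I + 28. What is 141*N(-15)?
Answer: 1833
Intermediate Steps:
N(I) = 28 + I
141*N(-15) = 141*(28 - 15) = 141*13 = 1833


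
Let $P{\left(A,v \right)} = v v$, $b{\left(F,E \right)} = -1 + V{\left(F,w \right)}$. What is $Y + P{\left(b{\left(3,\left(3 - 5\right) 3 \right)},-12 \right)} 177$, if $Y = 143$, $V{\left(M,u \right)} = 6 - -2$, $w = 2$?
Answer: $25631$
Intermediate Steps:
$V{\left(M,u \right)} = 8$ ($V{\left(M,u \right)} = 6 + 2 = 8$)
$b{\left(F,E \right)} = 7$ ($b{\left(F,E \right)} = -1 + 8 = 7$)
$P{\left(A,v \right)} = v^{2}$
$Y + P{\left(b{\left(3,\left(3 - 5\right) 3 \right)},-12 \right)} 177 = 143 + \left(-12\right)^{2} \cdot 177 = 143 + 144 \cdot 177 = 143 + 25488 = 25631$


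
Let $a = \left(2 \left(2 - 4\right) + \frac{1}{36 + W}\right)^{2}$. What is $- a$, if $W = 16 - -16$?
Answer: $- \frac{73441}{4624} \approx -15.883$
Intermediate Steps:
$W = 32$ ($W = 16 + 16 = 32$)
$a = \frac{73441}{4624}$ ($a = \left(2 \left(2 - 4\right) + \frac{1}{36 + 32}\right)^{2} = \left(2 \left(-2\right) + \frac{1}{68}\right)^{2} = \left(-4 + \frac{1}{68}\right)^{2} = \left(- \frac{271}{68}\right)^{2} = \frac{73441}{4624} \approx 15.883$)
$- a = \left(-1\right) \frac{73441}{4624} = - \frac{73441}{4624}$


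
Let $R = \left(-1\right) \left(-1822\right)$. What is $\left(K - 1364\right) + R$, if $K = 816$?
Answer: $1274$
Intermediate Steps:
$R = 1822$
$\left(K - 1364\right) + R = \left(816 - 1364\right) + 1822 = -548 + 1822 = 1274$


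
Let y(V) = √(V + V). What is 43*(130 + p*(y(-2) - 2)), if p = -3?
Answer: 5848 - 258*I ≈ 5848.0 - 258.0*I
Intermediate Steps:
y(V) = √2*√V (y(V) = √(2*V) = √2*√V)
43*(130 + p*(y(-2) - 2)) = 43*(130 - 3*(√2*√(-2) - 2)) = 43*(130 - 3*(√2*(I*√2) - 2)) = 43*(130 - 3*(2*I - 2)) = 43*(130 - 3*(-2 + 2*I)) = 43*(130 + (6 - 6*I)) = 43*(136 - 6*I) = 5848 - 258*I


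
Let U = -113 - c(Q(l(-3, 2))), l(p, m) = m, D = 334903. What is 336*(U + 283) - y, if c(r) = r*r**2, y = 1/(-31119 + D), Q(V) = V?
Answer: 16535570687/303784 ≈ 54432.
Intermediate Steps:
y = 1/303784 (y = 1/(-31119 + 334903) = 1/303784 ≈ 3.2918e-6)
c(r) = r**3
U = -121 (U = -113 - 1*2**3 = -113 - 1*8 = -113 - 8 = -121)
336*(U + 283) - y = 336*(-121 + 283) - 1*1/303784 = 336*162 - 1/303784 = 54432 - 1/303784 = 16535570687/303784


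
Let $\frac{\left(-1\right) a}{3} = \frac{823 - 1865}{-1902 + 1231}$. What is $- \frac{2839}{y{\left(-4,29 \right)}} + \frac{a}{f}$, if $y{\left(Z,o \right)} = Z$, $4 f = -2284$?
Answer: $\frac{1087749803}{1532564} \approx 709.76$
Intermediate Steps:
$f = -571$ ($f = \frac{1}{4} \left(-2284\right) = -571$)
$a = - \frac{3126}{671}$ ($a = - 3 \frac{823 - 1865}{-1902 + 1231} = - 3 \left(- \frac{1042}{-671}\right) = - 3 \left(\left(-1042\right) \left(- \frac{1}{671}\right)\right) = \left(-3\right) \frac{1042}{671} = - \frac{3126}{671} \approx -4.6587$)
$- \frac{2839}{y{\left(-4,29 \right)}} + \frac{a}{f} = - \frac{2839}{-4} - \frac{3126}{671 \left(-571\right)} = \left(-2839\right) \left(- \frac{1}{4}\right) - - \frac{3126}{383141} = \frac{2839}{4} + \frac{3126}{383141} = \frac{1087749803}{1532564}$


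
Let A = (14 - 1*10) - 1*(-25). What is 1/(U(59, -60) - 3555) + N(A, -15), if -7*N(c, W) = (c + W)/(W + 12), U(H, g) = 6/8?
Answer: 3158/4739 ≈ 0.66639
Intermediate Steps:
U(H, g) = 3/4 (U(H, g) = 6*(1/8) = 3/4)
A = 29 (A = (14 - 10) + 25 = 4 + 25 = 29)
N(c, W) = -(W + c)/(7*(12 + W)) (N(c, W) = -(c + W)/(7*(W + 12)) = -(W + c)/(7*(12 + W)))
1/(U(59, -60) - 3555) + N(A, -15) = 1/(3/4 - 3555) + (-1*(-15) - 1*29)/(7*(12 - 15)) = 1/(-14217/4) + (1/7)*(15 - 29)/(-3) = -4/14217 + (1/7)*(-1/3)*(-14) = -4/14217 + 2/3 = 3158/4739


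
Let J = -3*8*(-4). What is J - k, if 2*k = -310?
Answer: 251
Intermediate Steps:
k = -155 (k = (½)*(-310) = -155)
J = 96 (J = -24*(-4) = 96)
J - k = 96 - 1*(-155) = 96 + 155 = 251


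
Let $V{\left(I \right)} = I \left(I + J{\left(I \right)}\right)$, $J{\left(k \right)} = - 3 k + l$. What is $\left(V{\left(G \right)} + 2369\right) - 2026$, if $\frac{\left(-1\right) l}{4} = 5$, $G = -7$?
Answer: $385$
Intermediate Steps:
$l = -20$ ($l = \left(-4\right) 5 = -20$)
$J{\left(k \right)} = -20 - 3 k$ ($J{\left(k \right)} = - 3 k - 20 = -20 - 3 k$)
$V{\left(I \right)} = I \left(-20 - 2 I\right)$ ($V{\left(I \right)} = I \left(I - \left(20 + 3 I\right)\right) = I \left(-20 - 2 I\right)$)
$\left(V{\left(G \right)} + 2369\right) - 2026 = \left(\left(-2\right) \left(-7\right) \left(10 - 7\right) + 2369\right) - 2026 = \left(\left(-2\right) \left(-7\right) 3 + 2369\right) - 2026 = \left(42 + 2369\right) - 2026 = 2411 - 2026 = 385$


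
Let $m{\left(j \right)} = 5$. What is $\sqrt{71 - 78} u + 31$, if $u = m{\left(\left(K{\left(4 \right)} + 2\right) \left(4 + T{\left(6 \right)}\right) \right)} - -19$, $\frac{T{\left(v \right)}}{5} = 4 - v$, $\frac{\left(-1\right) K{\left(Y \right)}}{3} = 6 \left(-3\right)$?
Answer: $31 + 24 i \sqrt{7} \approx 31.0 + 63.498 i$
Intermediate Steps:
$K{\left(Y \right)} = 54$ ($K{\left(Y \right)} = - 3 \cdot 6 \left(-3\right) = \left(-3\right) \left(-18\right) = 54$)
$T{\left(v \right)} = 20 - 5 v$ ($T{\left(v \right)} = 5 \left(4 - v\right) = 20 - 5 v$)
$u = 24$ ($u = 5 - -19 = 5 + 19 = 24$)
$\sqrt{71 - 78} u + 31 = \sqrt{71 - 78} \cdot 24 + 31 = \sqrt{-7} \cdot 24 + 31 = i \sqrt{7} \cdot 24 + 31 = 24 i \sqrt{7} + 31 = 31 + 24 i \sqrt{7}$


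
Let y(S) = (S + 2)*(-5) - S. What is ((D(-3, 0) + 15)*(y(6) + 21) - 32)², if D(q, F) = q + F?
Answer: 110224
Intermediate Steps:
y(S) = -10 - 6*S (y(S) = (2 + S)*(-5) - S = (-10 - 5*S) - S = -10 - 6*S)
D(q, F) = F + q
((D(-3, 0) + 15)*(y(6) + 21) - 32)² = (((0 - 3) + 15)*((-10 - 6*6) + 21) - 32)² = ((-3 + 15)*((-10 - 36) + 21) - 32)² = (12*(-46 + 21) - 32)² = (12*(-25) - 32)² = (-300 - 32)² = (-332)² = 110224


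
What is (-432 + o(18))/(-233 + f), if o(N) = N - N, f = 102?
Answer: 432/131 ≈ 3.2977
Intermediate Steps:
o(N) = 0
(-432 + o(18))/(-233 + f) = (-432 + 0)/(-233 + 102) = -432/(-131) = -432*(-1/131) = 432/131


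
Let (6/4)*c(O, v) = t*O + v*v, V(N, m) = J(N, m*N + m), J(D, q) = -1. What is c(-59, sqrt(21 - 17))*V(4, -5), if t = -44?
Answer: -5200/3 ≈ -1733.3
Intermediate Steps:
V(N, m) = -1
c(O, v) = -88*O/3 + 2*v**2/3 (c(O, v) = 2*(-44*O + v*v)/3 = 2*(-44*O + v**2)/3 = 2*(v**2 - 44*O)/3 = -88*O/3 + 2*v**2/3)
c(-59, sqrt(21 - 17))*V(4, -5) = (-88/3*(-59) + 2*(sqrt(21 - 17))**2/3)*(-1) = (5192/3 + 2*(sqrt(4))**2/3)*(-1) = (5192/3 + (2/3)*2**2)*(-1) = (5192/3 + (2/3)*4)*(-1) = (5192/3 + 8/3)*(-1) = (5200/3)*(-1) = -5200/3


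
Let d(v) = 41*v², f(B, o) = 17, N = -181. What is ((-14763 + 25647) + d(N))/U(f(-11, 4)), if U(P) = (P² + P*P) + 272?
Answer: 270817/170 ≈ 1593.0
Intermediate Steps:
U(P) = 272 + 2*P² (U(P) = (P² + P²) + 272 = 2*P² + 272 = 272 + 2*P²)
((-14763 + 25647) + d(N))/U(f(-11, 4)) = ((-14763 + 25647) + 41*(-181)²)/(272 + 2*17²) = (10884 + 41*32761)/(272 + 2*289) = (10884 + 1343201)/(272 + 578) = 1354085/850 = 1354085*(1/850) = 270817/170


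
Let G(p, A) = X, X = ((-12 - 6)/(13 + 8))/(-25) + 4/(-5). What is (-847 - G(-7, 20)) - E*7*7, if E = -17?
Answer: -2316/175 ≈ -13.234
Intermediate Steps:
X = -134/175 (X = -18/21*(-1/25) + 4*(-⅕) = -18*1/21*(-1/25) - ⅘ = -6/7*(-1/25) - ⅘ = 6/175 - ⅘ = -134/175 ≈ -0.76571)
G(p, A) = -134/175
(-847 - G(-7, 20)) - E*7*7 = (-847 - 1*(-134/175)) - (-17*7)*7 = (-847 + 134/175) - (-119)*7 = -148091/175 - 1*(-833) = -148091/175 + 833 = -2316/175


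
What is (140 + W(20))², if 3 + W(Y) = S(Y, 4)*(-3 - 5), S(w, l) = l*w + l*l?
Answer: 398161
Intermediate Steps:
S(w, l) = l² + l*w (S(w, l) = l*w + l² = l² + l*w)
W(Y) = -131 - 32*Y (W(Y) = -3 + (4*(4 + Y))*(-3 - 5) = -3 + (16 + 4*Y)*(-8) = -3 + (-128 - 32*Y) = -131 - 32*Y)
(140 + W(20))² = (140 + (-131 - 32*20))² = (140 + (-131 - 640))² = (140 - 771)² = (-631)² = 398161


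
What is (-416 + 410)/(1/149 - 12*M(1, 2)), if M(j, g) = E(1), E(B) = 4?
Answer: 894/7151 ≈ 0.12502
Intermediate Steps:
M(j, g) = 4
(-416 + 410)/(1/149 - 12*M(1, 2)) = (-416 + 410)/(1/149 - 12*4) = -6/(1/149 - 48) = -6/(-7151/149) = -6*(-149/7151) = 894/7151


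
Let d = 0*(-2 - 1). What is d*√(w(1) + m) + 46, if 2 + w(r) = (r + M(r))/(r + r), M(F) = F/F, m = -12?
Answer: 46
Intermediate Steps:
M(F) = 1
w(r) = -2 + (1 + r)/(2*r) (w(r) = -2 + (r + 1)/(r + r) = -2 + (1 + r)/((2*r)) = -2 + (1 + r)*(1/(2*r)) = -2 + (1 + r)/(2*r))
d = 0 (d = 0*(-3) = 0)
d*√(w(1) + m) + 46 = 0*√((½)*(1 - 3*1)/1 - 12) + 46 = 0*√((½)*1*(1 - 3) - 12) + 46 = 0*√((½)*1*(-2) - 12) + 46 = 0*√(-1 - 12) + 46 = 0*√(-13) + 46 = 0*(I*√13) + 46 = 0 + 46 = 46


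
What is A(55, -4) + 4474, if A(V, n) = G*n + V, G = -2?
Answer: 4537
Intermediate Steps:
A(V, n) = V - 2*n (A(V, n) = -2*n + V = V - 2*n)
A(55, -4) + 4474 = (55 - 2*(-4)) + 4474 = (55 + 8) + 4474 = 63 + 4474 = 4537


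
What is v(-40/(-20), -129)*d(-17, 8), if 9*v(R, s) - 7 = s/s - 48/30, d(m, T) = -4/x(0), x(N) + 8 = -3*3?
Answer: 128/765 ≈ 0.16732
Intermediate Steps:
x(N) = -17 (x(N) = -8 - 3*3 = -8 - 9 = -17)
d(m, T) = 4/17 (d(m, T) = -4/(-17) = -4*(-1/17) = 4/17)
v(R, s) = 32/45 (v(R, s) = 7/9 + (s/s - 48/30)/9 = 7/9 + (1 - 48*1/30)/9 = 7/9 + (1 - 8/5)/9 = 7/9 + (1/9)*(-3/5) = 7/9 - 1/15 = 32/45)
v(-40/(-20), -129)*d(-17, 8) = (32/45)*(4/17) = 128/765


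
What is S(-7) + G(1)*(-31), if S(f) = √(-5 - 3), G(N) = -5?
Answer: 155 + 2*I*√2 ≈ 155.0 + 2.8284*I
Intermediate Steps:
S(f) = 2*I*√2 (S(f) = √(-8) = 2*I*√2)
S(-7) + G(1)*(-31) = 2*I*√2 - 5*(-31) = 2*I*√2 + 155 = 155 + 2*I*√2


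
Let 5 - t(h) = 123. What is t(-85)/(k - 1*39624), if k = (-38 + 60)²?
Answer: 59/19570 ≈ 0.0030148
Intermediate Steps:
k = 484 (k = 22² = 484)
t(h) = -118 (t(h) = 5 - 1*123 = 5 - 123 = -118)
t(-85)/(k - 1*39624) = -118/(484 - 1*39624) = -118/(484 - 39624) = -118/(-39140) = -118*(-1/39140) = 59/19570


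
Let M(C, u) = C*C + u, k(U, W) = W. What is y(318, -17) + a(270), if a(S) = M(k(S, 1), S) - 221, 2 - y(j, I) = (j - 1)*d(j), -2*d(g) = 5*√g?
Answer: 52 + 1585*√318/2 ≈ 14184.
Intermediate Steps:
d(g) = -5*√g/2
y(j, I) = 2 + 5*√j*(-1 + j)/2 (y(j, I) = 2 - (j - 1)*(-5*√j/2) = 2 - (-1 + j)*(-5*√j/2) = 2 - (-5)*√j*(-1 + j)/2 = 2 + 5*√j*(-1 + j)/2)
M(C, u) = u + C² (M(C, u) = C² + u = u + C²)
a(S) = -220 + S (a(S) = (S + 1²) - 221 = (S + 1) - 221 = (1 + S) - 221 = -220 + S)
y(318, -17) + a(270) = (2 - 5*√318/2 + 5*318^(3/2)/2) + (-220 + 270) = (2 - 5*√318/2 + 5*(318*√318)/2) + 50 = (2 - 5*√318/2 + 795*√318) + 50 = (2 + 1585*√318/2) + 50 = 52 + 1585*√318/2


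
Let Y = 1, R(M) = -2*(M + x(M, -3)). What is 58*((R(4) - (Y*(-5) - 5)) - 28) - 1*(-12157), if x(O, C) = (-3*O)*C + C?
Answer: 6821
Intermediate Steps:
x(O, C) = C - 3*C*O (x(O, C) = -3*C*O + C = C - 3*C*O)
R(M) = 6 - 20*M (R(M) = -2*(M - 3*(1 - 3*M)) = -2*(M + (-3 + 9*M)) = -2*(-3 + 10*M) = 6 - 20*M)
58*((R(4) - (Y*(-5) - 5)) - 28) - 1*(-12157) = 58*(((6 - 20*4) - (1*(-5) - 5)) - 28) - 1*(-12157) = 58*(((6 - 80) - (-5 - 5)) - 28) + 12157 = 58*((-74 - 1*(-10)) - 28) + 12157 = 58*((-74 + 10) - 28) + 12157 = 58*(-64 - 28) + 12157 = 58*(-92) + 12157 = -5336 + 12157 = 6821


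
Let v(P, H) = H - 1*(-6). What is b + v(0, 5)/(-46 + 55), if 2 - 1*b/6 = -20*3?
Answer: 3359/9 ≈ 373.22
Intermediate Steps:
v(P, H) = 6 + H (v(P, H) = H + 6 = 6 + H)
b = 372 (b = 12 - (-120)*3 = 12 - 6*(-60) = 12 + 360 = 372)
b + v(0, 5)/(-46 + 55) = 372 + (6 + 5)/(-46 + 55) = 372 + 11/9 = 3359/9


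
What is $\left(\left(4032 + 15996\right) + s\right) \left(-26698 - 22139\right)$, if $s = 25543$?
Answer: $-2225550927$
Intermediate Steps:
$\left(\left(4032 + 15996\right) + s\right) \left(-26698 - 22139\right) = \left(\left(4032 + 15996\right) + 25543\right) \left(-26698 - 22139\right) = \left(20028 + 25543\right) \left(-48837\right) = 45571 \left(-48837\right) = -2225550927$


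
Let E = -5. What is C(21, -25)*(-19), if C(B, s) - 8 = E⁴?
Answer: -12027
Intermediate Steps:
C(B, s) = 633 (C(B, s) = 8 + (-5)⁴ = 8 + 625 = 633)
C(21, -25)*(-19) = 633*(-19) = -12027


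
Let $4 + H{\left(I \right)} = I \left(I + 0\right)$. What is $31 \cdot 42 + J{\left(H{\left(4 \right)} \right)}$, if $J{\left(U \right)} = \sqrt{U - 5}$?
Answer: $1302 + \sqrt{7} \approx 1304.6$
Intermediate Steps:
$H{\left(I \right)} = -4 + I^{2}$ ($H{\left(I \right)} = -4 + I \left(I + 0\right) = -4 + I I = -4 + I^{2}$)
$J{\left(U \right)} = \sqrt{-5 + U}$
$31 \cdot 42 + J{\left(H{\left(4 \right)} \right)} = 31 \cdot 42 + \sqrt{-5 - \left(4 - 4^{2}\right)} = 1302 + \sqrt{-5 + \left(-4 + 16\right)} = 1302 + \sqrt{-5 + 12} = 1302 + \sqrt{7}$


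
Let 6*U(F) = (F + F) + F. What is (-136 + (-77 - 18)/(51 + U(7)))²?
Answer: 225420196/11881 ≈ 18973.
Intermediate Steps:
U(F) = F/2 (U(F) = ((F + F) + F)/6 = (2*F + F)/6 = (3*F)/6 = F/2)
(-136 + (-77 - 18)/(51 + U(7)))² = (-136 + (-77 - 18)/(51 + (½)*7))² = (-136 - 95/(51 + 7/2))² = (-136 - 95/109/2)² = (-136 - 95*2/109)² = (-136 - 190/109)² = (-15014/109)² = 225420196/11881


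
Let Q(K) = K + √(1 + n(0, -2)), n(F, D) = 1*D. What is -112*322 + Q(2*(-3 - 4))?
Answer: -36078 + I ≈ -36078.0 + 1.0*I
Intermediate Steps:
n(F, D) = D
Q(K) = I + K (Q(K) = K + √(1 - 2) = K + √(-1) = K + I = I + K)
-112*322 + Q(2*(-3 - 4)) = -112*322 + (I + 2*(-3 - 4)) = -36064 + (I + 2*(-7)) = -36064 + (I - 14) = -36064 + (-14 + I) = -36078 + I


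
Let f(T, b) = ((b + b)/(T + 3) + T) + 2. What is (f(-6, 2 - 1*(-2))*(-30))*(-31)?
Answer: -6200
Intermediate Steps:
f(T, b) = 2 + T + 2*b/(3 + T) (f(T, b) = ((2*b)/(3 + T) + T) + 2 = (2*b/(3 + T) + T) + 2 = (T + 2*b/(3 + T)) + 2 = 2 + T + 2*b/(3 + T))
(f(-6, 2 - 1*(-2))*(-30))*(-31) = (((6 + (-6)² + 2*(2 - 1*(-2)) + 5*(-6))/(3 - 6))*(-30))*(-31) = (((6 + 36 + 2*(2 + 2) - 30)/(-3))*(-30))*(-31) = (-(6 + 36 + 2*4 - 30)/3*(-30))*(-31) = (-(6 + 36 + 8 - 30)/3*(-30))*(-31) = (-⅓*20*(-30))*(-31) = -20/3*(-30)*(-31) = 200*(-31) = -6200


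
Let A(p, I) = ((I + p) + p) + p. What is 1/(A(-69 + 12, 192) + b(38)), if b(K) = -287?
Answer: -1/266 ≈ -0.0037594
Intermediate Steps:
A(p, I) = I + 3*p (A(p, I) = (I + 2*p) + p = I + 3*p)
1/(A(-69 + 12, 192) + b(38)) = 1/((192 + 3*(-69 + 12)) - 287) = 1/((192 + 3*(-57)) - 287) = 1/((192 - 171) - 287) = 1/(21 - 287) = 1/(-266) = -1/266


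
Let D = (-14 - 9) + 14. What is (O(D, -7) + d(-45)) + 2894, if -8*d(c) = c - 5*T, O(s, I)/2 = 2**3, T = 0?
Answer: 23325/8 ≈ 2915.6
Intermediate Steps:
D = -9 (D = -23 + 14 = -9)
O(s, I) = 16 (O(s, I) = 2*2**3 = 2*8 = 16)
d(c) = -c/8 (d(c) = -(c - 5*0)/8 = -(c + 0)/8 = -c/8)
(O(D, -7) + d(-45)) + 2894 = (16 - 1/8*(-45)) + 2894 = (16 + 45/8) + 2894 = 173/8 + 2894 = 23325/8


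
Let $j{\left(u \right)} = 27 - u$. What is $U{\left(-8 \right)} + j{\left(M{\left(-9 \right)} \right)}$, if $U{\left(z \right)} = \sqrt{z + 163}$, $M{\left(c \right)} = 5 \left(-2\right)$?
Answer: $37 + \sqrt{155} \approx 49.45$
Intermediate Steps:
$M{\left(c \right)} = -10$
$U{\left(z \right)} = \sqrt{163 + z}$
$U{\left(-8 \right)} + j{\left(M{\left(-9 \right)} \right)} = \sqrt{163 - 8} + \left(27 - -10\right) = \sqrt{155} + \left(27 + 10\right) = \sqrt{155} + 37 = 37 + \sqrt{155}$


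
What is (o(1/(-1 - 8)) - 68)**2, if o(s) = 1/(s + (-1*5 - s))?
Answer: 116281/25 ≈ 4651.2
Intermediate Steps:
o(s) = -1/5 (o(s) = 1/(s + (-5 - s)) = 1/(-5) = -1/5)
(o(1/(-1 - 8)) - 68)**2 = (-1/5 - 68)**2 = (-341/5)**2 = 116281/25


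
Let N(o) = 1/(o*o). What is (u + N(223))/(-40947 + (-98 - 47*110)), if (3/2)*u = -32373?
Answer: 1073251277/2298225735 ≈ 0.46699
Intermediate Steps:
N(o) = o⁻²
u = -21582 (u = (⅔)*(-32373) = -21582)
(u + N(223))/(-40947 + (-98 - 47*110)) = (-21582 + 223⁻²)/(-40947 + (-98 - 47*110)) = (-21582 + 1/49729)/(-40947 + (-98 - 5170)) = -1073251277/(49729*(-40947 - 5268)) = -1073251277/49729/(-46215) = -1073251277/49729*(-1/46215) = 1073251277/2298225735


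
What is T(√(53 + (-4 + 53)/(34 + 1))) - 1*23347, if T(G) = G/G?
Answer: -23346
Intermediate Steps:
T(G) = 1
T(√(53 + (-4 + 53)/(34 + 1))) - 1*23347 = 1 - 1*23347 = 1 - 23347 = -23346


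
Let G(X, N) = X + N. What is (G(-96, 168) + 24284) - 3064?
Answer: 21292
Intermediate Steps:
G(X, N) = N + X
(G(-96, 168) + 24284) - 3064 = ((168 - 96) + 24284) - 3064 = (72 + 24284) - 3064 = 24356 - 3064 = 21292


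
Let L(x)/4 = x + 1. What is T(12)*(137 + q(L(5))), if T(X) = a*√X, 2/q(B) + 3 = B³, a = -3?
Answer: -3786958*√3/4607 ≈ -1423.7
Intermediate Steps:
L(x) = 4 + 4*x (L(x) = 4*(x + 1) = 4*(1 + x) = 4 + 4*x)
q(B) = 2/(-3 + B³)
T(X) = -3*√X
T(12)*(137 + q(L(5))) = (-6*√3)*(137 + 2/(-3 + (4 + 4*5)³)) = (-6*√3)*(137 + 2/(-3 + (4 + 20)³)) = (-6*√3)*(137 + 2/(-3 + 24³)) = (-6*√3)*(137 + 2/(-3 + 13824)) = (-6*√3)*(137 + 2/13821) = -6*√3*(1893479/13821) = -3786958*√3/4607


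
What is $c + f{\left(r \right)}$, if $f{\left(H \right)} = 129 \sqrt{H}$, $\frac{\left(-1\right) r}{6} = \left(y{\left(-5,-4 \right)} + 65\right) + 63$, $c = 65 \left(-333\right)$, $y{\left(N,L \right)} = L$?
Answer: $-21645 + 258 i \sqrt{186} \approx -21645.0 + 3518.7 i$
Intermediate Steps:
$c = -21645$
$r = -744$ ($r = - 6 \left(\left(-4 + 65\right) + 63\right) = - 6 \left(61 + 63\right) = \left(-6\right) 124 = -744$)
$c + f{\left(r \right)} = -21645 + 129 \sqrt{-744} = -21645 + 129 \cdot 2 i \sqrt{186} = -21645 + 258 i \sqrt{186}$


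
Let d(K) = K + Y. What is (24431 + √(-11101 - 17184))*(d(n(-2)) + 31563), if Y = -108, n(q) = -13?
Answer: 768159502 + 31442*I*√28285 ≈ 7.6816e+8 + 5.288e+6*I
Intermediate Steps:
d(K) = -108 + K (d(K) = K - 108 = -108 + K)
(24431 + √(-11101 - 17184))*(d(n(-2)) + 31563) = (24431 + √(-11101 - 17184))*((-108 - 13) + 31563) = (24431 + √(-28285))*(-121 + 31563) = (24431 + I*√28285)*31442 = 768159502 + 31442*I*√28285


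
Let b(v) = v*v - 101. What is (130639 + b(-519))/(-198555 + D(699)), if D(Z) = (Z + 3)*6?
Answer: -399899/194343 ≈ -2.0577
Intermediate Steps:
b(v) = -101 + v**2 (b(v) = v**2 - 101 = -101 + v**2)
D(Z) = 18 + 6*Z (D(Z) = (3 + Z)*6 = 18 + 6*Z)
(130639 + b(-519))/(-198555 + D(699)) = (130639 + (-101 + (-519)**2))/(-198555 + (18 + 6*699)) = (130639 + (-101 + 269361))/(-198555 + (18 + 4194)) = (130639 + 269260)/(-198555 + 4212) = 399899/(-194343) = 399899*(-1/194343) = -399899/194343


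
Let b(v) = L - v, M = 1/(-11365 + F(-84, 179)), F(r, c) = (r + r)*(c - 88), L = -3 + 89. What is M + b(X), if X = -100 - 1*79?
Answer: 7063044/26653 ≈ 265.00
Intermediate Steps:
L = 86
X = -179 (X = -100 - 79 = -179)
F(r, c) = 2*r*(-88 + c) (F(r, c) = (2*r)*(-88 + c) = 2*r*(-88 + c))
M = -1/26653 (M = 1/(-11365 + 2*(-84)*(-88 + 179)) = 1/(-11365 + 2*(-84)*91) = 1/(-11365 - 15288) = 1/(-26653) = -1/26653 ≈ -3.7519e-5)
b(v) = 86 - v
M + b(X) = -1/26653 + (86 - 1*(-179)) = -1/26653 + (86 + 179) = -1/26653 + 265 = 7063044/26653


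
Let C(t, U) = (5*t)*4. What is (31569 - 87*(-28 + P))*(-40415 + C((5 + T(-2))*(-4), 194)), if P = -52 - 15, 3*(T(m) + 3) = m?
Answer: -1614140070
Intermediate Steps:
T(m) = -3 + m/3
P = -67
C(t, U) = 20*t
(31569 - 87*(-28 + P))*(-40415 + C((5 + T(-2))*(-4), 194)) = (31569 - 87*(-28 - 67))*(-40415 + 20*((5 + (-3 + (1/3)*(-2)))*(-4))) = (31569 - 87*(-95))*(-40415 + 20*((5 + (-3 - 2/3))*(-4))) = (31569 + 8265)*(-40415 + 20*((5 - 11/3)*(-4))) = 39834*(-40415 + 20*((4/3)*(-4))) = 39834*(-40415 + 20*(-16/3)) = 39834*(-40415 - 320/3) = 39834*(-121565/3) = -1614140070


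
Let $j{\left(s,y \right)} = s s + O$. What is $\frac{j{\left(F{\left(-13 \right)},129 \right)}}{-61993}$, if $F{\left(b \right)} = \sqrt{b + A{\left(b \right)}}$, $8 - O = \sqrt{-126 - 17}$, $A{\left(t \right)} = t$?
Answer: $\frac{18}{61993} + \frac{i \sqrt{143}}{61993} \approx 0.00029036 + 0.0001929 i$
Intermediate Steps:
$O = 8 - i \sqrt{143}$ ($O = 8 - \sqrt{-126 - 17} = 8 - \sqrt{-143} = 8 - i \sqrt{143} \approx 8.0 - 11.958 i$)
$F{\left(b \right)} = \sqrt{2} \sqrt{b}$ ($F{\left(b \right)} = \sqrt{b + b} = \sqrt{2 b} = \sqrt{2} \sqrt{b}$)
$j{\left(s,y \right)} = 8 + s^{2} - i \sqrt{143}$ ($j{\left(s,y \right)} = s s + \left(8 - i \sqrt{143}\right) = s^{2} + \left(8 - i \sqrt{143}\right) = 8 + s^{2} - i \sqrt{143}$)
$\frac{j{\left(F{\left(-13 \right)},129 \right)}}{-61993} = \frac{8 + \left(\sqrt{2} \sqrt{-13}\right)^{2} - i \sqrt{143}}{-61993} = \left(8 + \left(\sqrt{2} i \sqrt{13}\right)^{2} - i \sqrt{143}\right) \left(- \frac{1}{61993}\right) = \left(8 + \left(i \sqrt{26}\right)^{2} - i \sqrt{143}\right) \left(- \frac{1}{61993}\right) = \left(8 - 26 - i \sqrt{143}\right) \left(- \frac{1}{61993}\right) = \left(-18 - i \sqrt{143}\right) \left(- \frac{1}{61993}\right) = \frac{18}{61993} + \frac{i \sqrt{143}}{61993}$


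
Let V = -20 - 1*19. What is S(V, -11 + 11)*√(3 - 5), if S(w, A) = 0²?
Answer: 0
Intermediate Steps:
V = -39 (V = -20 - 19 = -39)
S(w, A) = 0
S(V, -11 + 11)*√(3 - 5) = 0*√(3 - 5) = 0*√(-2) = 0*(I*√2) = 0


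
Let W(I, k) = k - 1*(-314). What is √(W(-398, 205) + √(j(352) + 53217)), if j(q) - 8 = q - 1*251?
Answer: √(519 + √53326) ≈ 27.385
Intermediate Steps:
j(q) = -243 + q (j(q) = 8 + (q - 1*251) = 8 + (q - 251) = 8 + (-251 + q) = -243 + q)
W(I, k) = 314 + k (W(I, k) = k + 314 = 314 + k)
√(W(-398, 205) + √(j(352) + 53217)) = √((314 + 205) + √((-243 + 352) + 53217)) = √(519 + √(109 + 53217)) = √(519 + √53326)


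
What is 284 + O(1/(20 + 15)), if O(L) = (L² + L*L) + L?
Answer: 347937/1225 ≈ 284.03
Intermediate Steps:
O(L) = L + 2*L² (O(L) = (L² + L²) + L = 2*L² + L = L + 2*L²)
284 + O(1/(20 + 15)) = 284 + (1 + 2/(20 + 15))/(20 + 15) = 284 + (1 + 2/35)/35 = 284 + (1/35)*(37/35) = 284 + 37/1225 = 347937/1225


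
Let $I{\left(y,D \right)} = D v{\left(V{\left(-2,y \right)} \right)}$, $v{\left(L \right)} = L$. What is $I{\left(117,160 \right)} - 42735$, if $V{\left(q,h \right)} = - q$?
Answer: $-42415$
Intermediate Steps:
$I{\left(y,D \right)} = 2 D$ ($I{\left(y,D \right)} = D \left(\left(-1\right) \left(-2\right)\right) = D 2 = 2 D$)
$I{\left(117,160 \right)} - 42735 = 2 \cdot 160 - 42735 = 320 - 42735 = -42415$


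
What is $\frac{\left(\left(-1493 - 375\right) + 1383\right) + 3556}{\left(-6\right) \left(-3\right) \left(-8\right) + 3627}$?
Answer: $\frac{3071}{3483} \approx 0.88171$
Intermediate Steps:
$\frac{\left(\left(-1493 - 375\right) + 1383\right) + 3556}{\left(-6\right) \left(-3\right) \left(-8\right) + 3627} = \frac{\left(-1868 + 1383\right) + 3556}{18 \left(-8\right) + 3627} = \frac{-485 + 3556}{-144 + 3627} = \frac{3071}{3483}$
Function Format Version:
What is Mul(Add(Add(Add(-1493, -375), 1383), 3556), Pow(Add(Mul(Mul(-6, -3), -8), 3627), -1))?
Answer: Rational(3071, 3483) ≈ 0.88171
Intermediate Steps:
Mul(Add(Add(Add(-1493, -375), 1383), 3556), Pow(Add(Mul(Mul(-6, -3), -8), 3627), -1)) = Mul(Add(Add(-1868, 1383), 3556), Pow(Add(Mul(18, -8), 3627), -1)) = Mul(Add(-485, 3556), Pow(Add(-144, 3627), -1)) = Mul(3071, Pow(3483, -1)) = Mul(3071, Rational(1, 3483)) = Rational(3071, 3483)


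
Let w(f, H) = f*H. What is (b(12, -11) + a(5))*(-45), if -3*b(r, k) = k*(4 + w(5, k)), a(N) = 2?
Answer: 8325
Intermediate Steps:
w(f, H) = H*f
b(r, k) = -k*(4 + 5*k)/3 (b(r, k) = -k*(4 + k*5)/3 = -k*(4 + 5*k)/3)
(b(12, -11) + a(5))*(-45) = (-1/3*(-11)*(4 + 5*(-11)) + 2)*(-45) = (-1/3*(-11)*(4 - 55) + 2)*(-45) = (-1/3*(-11)*(-51) + 2)*(-45) = (-187 + 2)*(-45) = -185*(-45) = 8325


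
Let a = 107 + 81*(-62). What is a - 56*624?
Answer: -39859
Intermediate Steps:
a = -4915 (a = 107 - 5022 = -4915)
a - 56*624 = -4915 - 56*624 = -4915 - 34944 = -39859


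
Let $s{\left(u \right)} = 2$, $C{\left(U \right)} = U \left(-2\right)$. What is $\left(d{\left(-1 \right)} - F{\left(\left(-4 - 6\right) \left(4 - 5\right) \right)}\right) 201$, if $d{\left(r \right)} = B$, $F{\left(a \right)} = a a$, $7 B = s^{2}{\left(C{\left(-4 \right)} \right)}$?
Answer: $- \frac{139896}{7} \approx -19985.0$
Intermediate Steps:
$C{\left(U \right)} = - 2 U$
$B = \frac{4}{7}$ ($B = \frac{2^{2}}{7} = \frac{1}{7} \cdot 4 = \frac{4}{7} \approx 0.57143$)
$F{\left(a \right)} = a^{2}$
$d{\left(r \right)} = \frac{4}{7}$
$\left(d{\left(-1 \right)} - F{\left(\left(-4 - 6\right) \left(4 - 5\right) \right)}\right) 201 = \left(\frac{4}{7} - \left(\left(-4 - 6\right) \left(4 - 5\right)\right)^{2}\right) 201 = \left(\frac{4}{7} - \left(\left(-4 - 6\right) \left(-1\right)\right)^{2}\right) 201 = \left(\frac{4}{7} - \left(\left(-10\right) \left(-1\right)\right)^{2}\right) 201 = \left(\frac{4}{7} - 10^{2}\right) 201 = \left(\frac{4}{7} - 100\right) 201 = \left(- \frac{696}{7}\right) 201 = - \frac{139896}{7}$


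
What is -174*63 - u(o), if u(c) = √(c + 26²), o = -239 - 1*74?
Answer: -10962 - 11*√3 ≈ -10981.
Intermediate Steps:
o = -313 (o = -239 - 74 = -313)
u(c) = √(676 + c) (u(c) = √(c + 676) = √(676 + c))
-174*63 - u(o) = -174*63 - √(676 - 313) = -10962 - √363 = -10962 - 11*√3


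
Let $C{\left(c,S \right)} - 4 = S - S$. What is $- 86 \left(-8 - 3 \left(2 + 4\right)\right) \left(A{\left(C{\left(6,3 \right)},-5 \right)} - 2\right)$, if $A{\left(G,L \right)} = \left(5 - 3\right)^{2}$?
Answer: $4472$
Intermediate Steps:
$C{\left(c,S \right)} = 4$ ($C{\left(c,S \right)} = 4 + \left(S - S\right) = 4 + 0 = 4$)
$A{\left(G,L \right)} = 4$ ($A{\left(G,L \right)} = 2^{2} = 4$)
$- 86 \left(-8 - 3 \left(2 + 4\right)\right) \left(A{\left(C{\left(6,3 \right)},-5 \right)} - 2\right) = - 86 \left(-8 - 3 \left(2 + 4\right)\right) \left(4 - 2\right) = - 86 \left(-8 - 18\right) 2 = - 86 \left(\left(-26\right) 2\right) = \left(-86\right) \left(-52\right) = 4472$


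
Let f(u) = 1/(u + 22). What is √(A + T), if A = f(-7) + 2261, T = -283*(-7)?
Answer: √954465/15 ≈ 65.131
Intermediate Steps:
f(u) = 1/(22 + u)
T = 1981
A = 33916/15 (A = 1/(22 - 7) + 2261 = 1/15 + 2261 = 33916/15 ≈ 2261.1)
√(A + T) = √(33916/15 + 1981) = √(63631/15) = √954465/15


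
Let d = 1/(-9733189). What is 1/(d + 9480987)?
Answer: 9733189/92280238377542 ≈ 1.0547e-7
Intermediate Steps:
d = -1/9733189 ≈ -1.0274e-7
1/(d + 9480987) = 1/(-1/9733189 + 9480987) = 1/(92280238377542/9733189) = 9733189/92280238377542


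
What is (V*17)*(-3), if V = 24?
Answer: -1224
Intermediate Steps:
(V*17)*(-3) = (24*17)*(-3) = 408*(-3) = -1224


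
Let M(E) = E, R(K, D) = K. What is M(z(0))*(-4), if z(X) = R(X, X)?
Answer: 0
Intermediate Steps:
z(X) = X
M(z(0))*(-4) = 0*(-4) = 0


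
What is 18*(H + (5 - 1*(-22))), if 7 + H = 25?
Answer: 810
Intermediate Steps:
H = 18 (H = -7 + 25 = 18)
18*(H + (5 - 1*(-22))) = 18*(18 + (5 - 1*(-22))) = 18*(18 + (5 + 22)) = 18*(18 + 27) = 18*45 = 810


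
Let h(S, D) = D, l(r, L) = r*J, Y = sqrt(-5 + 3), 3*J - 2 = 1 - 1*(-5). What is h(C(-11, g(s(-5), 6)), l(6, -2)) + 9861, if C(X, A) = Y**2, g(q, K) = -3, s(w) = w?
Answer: 9877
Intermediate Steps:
J = 8/3 (J = 2/3 + (1 - 1*(-5))/3 = 2/3 + (1 + 5)/3 = 2/3 + (1/3)*6 = 2/3 + 2 = 8/3 ≈ 2.6667)
Y = I*sqrt(2) (Y = sqrt(-2) = I*sqrt(2) ≈ 1.4142*I)
l(r, L) = 8*r/3 (l(r, L) = r*(8/3) = 8*r/3)
C(X, A) = -2 (C(X, A) = (I*sqrt(2))**2 = -2)
h(C(-11, g(s(-5), 6)), l(6, -2)) + 9861 = (8/3)*6 + 9861 = 16 + 9861 = 9877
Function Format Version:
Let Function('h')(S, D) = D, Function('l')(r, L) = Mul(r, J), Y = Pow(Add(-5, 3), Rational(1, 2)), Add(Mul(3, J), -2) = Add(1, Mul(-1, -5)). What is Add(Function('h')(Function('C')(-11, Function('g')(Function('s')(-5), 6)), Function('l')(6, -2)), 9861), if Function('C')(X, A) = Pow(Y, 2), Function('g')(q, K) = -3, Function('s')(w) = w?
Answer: 9877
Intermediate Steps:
J = Rational(8, 3) (J = Add(Rational(2, 3), Mul(Rational(1, 3), Add(1, Mul(-1, -5)))) = Add(Rational(2, 3), Mul(Rational(1, 3), Add(1, 5))) = Add(Rational(2, 3), Mul(Rational(1, 3), 6)) = Add(Rational(2, 3), 2) = Rational(8, 3) ≈ 2.6667)
Y = Mul(I, Pow(2, Rational(1, 2))) (Y = Pow(-2, Rational(1, 2)) = Mul(I, Pow(2, Rational(1, 2))) ≈ Mul(1.4142, I))
Function('l')(r, L) = Mul(Rational(8, 3), r) (Function('l')(r, L) = Mul(r, Rational(8, 3)) = Mul(Rational(8, 3), r))
Function('C')(X, A) = -2 (Function('C')(X, A) = Pow(Mul(I, Pow(2, Rational(1, 2))), 2) = -2)
Add(Function('h')(Function('C')(-11, Function('g')(Function('s')(-5), 6)), Function('l')(6, -2)), 9861) = Add(Mul(Rational(8, 3), 6), 9861) = Add(16, 9861) = 9877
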